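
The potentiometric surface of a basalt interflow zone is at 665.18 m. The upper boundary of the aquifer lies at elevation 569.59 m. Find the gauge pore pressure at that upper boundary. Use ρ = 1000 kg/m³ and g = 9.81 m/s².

P ≈ 938 kPa

Pressure head at the aquifer top: ψ = h − z = 665.18 − 569.59 = 95.59 m.
P = ρgψ = 1000 × 9.81 × 95.59 = 937738 Pa ≈ 938 kPa.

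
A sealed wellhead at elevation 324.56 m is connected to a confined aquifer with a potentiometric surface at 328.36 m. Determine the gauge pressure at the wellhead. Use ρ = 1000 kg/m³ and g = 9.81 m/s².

Head above the cap: Δh = 328.36 − 324.56 = 3.80 m.
P = ρgΔh = 1000 × 9.81 × 3.80 = 37278 Pa ≈ 37.3 kPa.

P ≈ 37.3 kPa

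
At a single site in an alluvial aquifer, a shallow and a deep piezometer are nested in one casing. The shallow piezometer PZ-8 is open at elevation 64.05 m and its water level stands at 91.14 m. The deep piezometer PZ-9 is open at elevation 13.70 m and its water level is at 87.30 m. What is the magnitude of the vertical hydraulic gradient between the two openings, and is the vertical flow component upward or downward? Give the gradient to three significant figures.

Total head at PZ-8: h = 91.14 m (water level in the standpipe).
Total head at PZ-9: h = 87.30 m.
Δh = h(PZ-8) − h(PZ-9) = 91.14 − 87.30 = 3.84 m.
Vertical separation Δz = 64.05 − 13.70 = 50.35 m.
|i_v| = |Δh| / Δz = 3.84 / 50.35 = 0.0763.
Head is higher in the shallow piezometer, so vertical flow is downward (recharge condition).

|i_v| ≈ 0.0763; vertical flow is downward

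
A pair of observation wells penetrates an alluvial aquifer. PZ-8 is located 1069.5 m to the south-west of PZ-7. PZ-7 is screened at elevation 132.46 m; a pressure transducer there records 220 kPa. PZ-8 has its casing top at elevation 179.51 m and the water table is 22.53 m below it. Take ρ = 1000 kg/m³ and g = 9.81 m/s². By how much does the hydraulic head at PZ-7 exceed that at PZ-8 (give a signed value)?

Δh ≈ -2.09 m

Pressure head at PZ-7: ψ = P/(ρg) = 220×1000 / (1000 × 9.81) = 22.43 m.
Total head at PZ-7: h = z + ψ = 132.46 + 22.43 = 154.89 m.
Total head at PZ-8: h = 179.51 − 22.53 = 156.98 m.
Head difference: h(PZ-7) − h(PZ-8) = 154.89 − 156.98 = -2.09 m.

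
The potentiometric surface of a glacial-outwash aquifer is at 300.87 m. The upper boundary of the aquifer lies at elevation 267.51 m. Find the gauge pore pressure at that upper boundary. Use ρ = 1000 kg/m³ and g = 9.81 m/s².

Pressure head at the aquifer top: ψ = h − z = 300.87 − 267.51 = 33.36 m.
P = ρgψ = 1000 × 9.81 × 33.36 = 327262 Pa ≈ 327 kPa.

P ≈ 327 kPa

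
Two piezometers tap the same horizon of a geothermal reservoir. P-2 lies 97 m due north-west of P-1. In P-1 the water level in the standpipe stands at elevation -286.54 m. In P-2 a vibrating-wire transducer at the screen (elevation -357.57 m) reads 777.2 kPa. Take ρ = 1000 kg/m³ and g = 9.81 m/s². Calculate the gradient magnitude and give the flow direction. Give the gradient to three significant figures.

Total head at P-1: h = -286.54 m (water level in the piezometer is the total head).
Pressure head at P-2: ψ = P/(ρg) = 777.2×1000 / (1000 × 9.81) = 79.23 m.
Total head at P-2: h = z + ψ = -357.57 + 79.23 = -278.34 m.
Head difference: h(P-1) − h(P-2) = -286.54 − (-278.34) = -8.20 m.
Hydraulic gradient: i = |Δh| / L = 8.20 / 97 = 0.0845.
Flow is from higher to lower head: from P-2 toward P-1, i.e. toward the south-east.

i ≈ 0.0845; groundwater flows toward the south-east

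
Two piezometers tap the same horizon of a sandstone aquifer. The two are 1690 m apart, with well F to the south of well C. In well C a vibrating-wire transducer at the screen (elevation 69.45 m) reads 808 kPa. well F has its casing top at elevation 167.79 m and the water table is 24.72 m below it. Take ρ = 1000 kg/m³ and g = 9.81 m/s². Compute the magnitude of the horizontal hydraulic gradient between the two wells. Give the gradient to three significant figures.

i ≈ 0.00517

Pressure head at well C: ψ = P/(ρg) = 808×1000 / (1000 × 9.81) = 82.36 m.
Total head at well C: h = z + ψ = 69.45 + 82.36 = 151.81 m.
Total head at well F: h = 167.79 − 24.72 = 143.07 m.
Head difference: h(well C) − h(well F) = 151.81 − 143.07 = 8.74 m.
Hydraulic gradient: i = |Δh| / L = 8.74 / 1690 = 0.00517.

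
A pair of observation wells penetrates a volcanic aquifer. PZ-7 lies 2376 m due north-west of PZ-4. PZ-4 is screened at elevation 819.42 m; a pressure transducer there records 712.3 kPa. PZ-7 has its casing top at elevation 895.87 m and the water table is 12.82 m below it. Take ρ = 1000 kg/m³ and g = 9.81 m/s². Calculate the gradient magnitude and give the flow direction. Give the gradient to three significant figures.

Pressure head at PZ-4: ψ = P/(ρg) = 712.3×1000 / (1000 × 9.81) = 72.61 m.
Total head at PZ-4: h = z + ψ = 819.42 + 72.61 = 892.03 m.
Total head at PZ-7: h = 895.87 − 12.82 = 883.05 m.
Head difference: h(PZ-4) − h(PZ-7) = 892.03 − 883.05 = 8.98 m.
Hydraulic gradient: i = |Δh| / L = 8.98 / 2376 = 0.00378.
Flow is from higher to lower head: from PZ-4 toward PZ-7, i.e. toward the north-west.

i ≈ 0.00378; groundwater flows toward the north-west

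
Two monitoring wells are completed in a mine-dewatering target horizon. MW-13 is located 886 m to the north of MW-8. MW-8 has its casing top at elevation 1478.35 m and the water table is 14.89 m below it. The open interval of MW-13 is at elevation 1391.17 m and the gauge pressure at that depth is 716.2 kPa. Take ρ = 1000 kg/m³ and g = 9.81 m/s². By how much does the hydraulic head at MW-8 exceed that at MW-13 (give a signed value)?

Total head at MW-8: h = 1478.35 − 14.89 = 1463.46 m.
Pressure head at MW-13: ψ = P/(ρg) = 716.2×1000 / (1000 × 9.81) = 73.01 m.
Total head at MW-13: h = z + ψ = 1391.17 + 73.01 = 1464.18 m.
Head difference: h(MW-8) − h(MW-13) = 1463.46 − 1464.18 = -0.72 m.

Δh ≈ -0.72 m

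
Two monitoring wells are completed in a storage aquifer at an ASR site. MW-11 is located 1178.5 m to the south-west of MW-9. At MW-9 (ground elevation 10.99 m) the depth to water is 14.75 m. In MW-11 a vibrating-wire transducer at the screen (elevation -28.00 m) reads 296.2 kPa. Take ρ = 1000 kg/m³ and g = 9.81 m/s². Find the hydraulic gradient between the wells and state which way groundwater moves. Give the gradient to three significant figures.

Total head at MW-9: h = 10.99 − 14.75 = -3.76 m.
Pressure head at MW-11: ψ = P/(ρg) = 296.2×1000 / (1000 × 9.81) = 30.19 m.
Total head at MW-11: h = z + ψ = -28.00 + 30.19 = 2.19 m.
Head difference: h(MW-9) − h(MW-11) = -3.76 − 2.19 = -5.95 m.
Hydraulic gradient: i = |Δh| / L = 5.95 / 1178.5 = 0.00505.
Flow is from higher to lower head: from MW-11 toward MW-9, i.e. toward the north-east.

i ≈ 0.00505; groundwater flows toward the north-east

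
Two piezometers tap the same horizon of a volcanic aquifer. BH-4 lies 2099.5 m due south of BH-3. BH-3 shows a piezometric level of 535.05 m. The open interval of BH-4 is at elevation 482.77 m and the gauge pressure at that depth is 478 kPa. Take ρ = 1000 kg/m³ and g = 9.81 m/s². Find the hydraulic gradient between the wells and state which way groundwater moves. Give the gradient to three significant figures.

Total head at BH-3: h = 535.05 m (water level in the piezometer is the total head).
Pressure head at BH-4: ψ = P/(ρg) = 478×1000 / (1000 × 9.81) = 48.73 m.
Total head at BH-4: h = z + ψ = 482.77 + 48.73 = 531.50 m.
Head difference: h(BH-3) − h(BH-4) = 535.05 − 531.50 = 3.55 m.
Hydraulic gradient: i = |Δh| / L = 3.55 / 2099.5 = 0.00169.
Flow is from higher to lower head: from BH-3 toward BH-4, i.e. toward the south.

i ≈ 0.00169; groundwater flows toward the south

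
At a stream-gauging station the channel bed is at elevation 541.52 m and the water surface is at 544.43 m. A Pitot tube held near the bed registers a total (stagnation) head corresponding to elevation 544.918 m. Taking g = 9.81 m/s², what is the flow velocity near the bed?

Near the bed, under hydrostatic conditions, the piezometric head (z + ψ) equals the free-surface elevation, 544.43 m.
Velocity head = total − piezometric = 544.918 − 544.43 = 0.488 m.
v = √(2g·h_v) = √(2 × 9.81 × 0.488) = 3.09 m/s.

v ≈ 3.09 m/s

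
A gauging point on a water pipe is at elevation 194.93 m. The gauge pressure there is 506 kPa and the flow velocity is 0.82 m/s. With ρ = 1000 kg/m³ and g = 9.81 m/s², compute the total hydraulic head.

Pressure head ψ = P/(ρg) = 506×1000 / (1000 × 9.81) = 51.58 m.
Velocity head = v²/(2g) = 0.82² / (2 × 9.81) = 0.034 m.
h = z + ψ + v²/(2g) = 194.93 + 51.58 + 0.034 = 246.54 m.

h ≈ 246.54 m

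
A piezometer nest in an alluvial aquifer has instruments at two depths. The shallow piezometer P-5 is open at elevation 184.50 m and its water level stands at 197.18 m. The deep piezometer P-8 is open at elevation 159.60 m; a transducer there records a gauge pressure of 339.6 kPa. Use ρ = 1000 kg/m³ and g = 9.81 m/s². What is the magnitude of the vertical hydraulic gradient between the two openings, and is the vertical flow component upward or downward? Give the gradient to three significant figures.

|i_v| ≈ 0.119; vertical flow is downward

Total head at P-5: h = 197.18 m (water level in the standpipe).
Pressure head at P-8: ψ = P/(ρg) = 339.6×1000 / (1000 × 9.81) = 34.62 m.
Total head at P-8: h = z + ψ = 159.60 + 34.62 = 194.22 m.
Δh = h(P-5) − h(P-8) = 197.18 − 194.22 = 2.96 m.
Vertical separation Δz = 184.50 − 159.60 = 24.90 m.
|i_v| = |Δh| / Δz = 2.96 / 24.90 = 0.119.
Head is higher in the shallow piezometer, so vertical flow is downward (recharge condition).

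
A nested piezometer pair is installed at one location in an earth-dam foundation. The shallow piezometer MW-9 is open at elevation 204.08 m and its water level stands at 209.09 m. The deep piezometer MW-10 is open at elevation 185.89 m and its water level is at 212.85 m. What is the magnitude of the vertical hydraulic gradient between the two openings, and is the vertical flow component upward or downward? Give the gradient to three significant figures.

Total head at MW-9: h = 209.09 m (water level in the standpipe).
Total head at MW-10: h = 212.85 m.
Δh = h(MW-9) − h(MW-10) = 209.09 − 212.85 = -3.76 m.
Vertical separation Δz = 204.08 − 185.89 = 18.19 m.
|i_v| = |Δh| / Δz = 3.76 / 18.19 = 0.207.
Head is higher in the deep piezometer, so vertical flow is upward (discharge condition).

|i_v| ≈ 0.207; vertical flow is upward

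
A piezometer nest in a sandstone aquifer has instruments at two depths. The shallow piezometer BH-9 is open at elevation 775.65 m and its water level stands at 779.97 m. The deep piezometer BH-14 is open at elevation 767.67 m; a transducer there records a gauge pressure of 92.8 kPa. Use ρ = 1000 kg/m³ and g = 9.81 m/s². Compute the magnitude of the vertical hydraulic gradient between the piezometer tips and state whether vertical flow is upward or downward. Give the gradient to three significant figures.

Total head at BH-9: h = 779.97 m (water level in the standpipe).
Pressure head at BH-14: ψ = P/(ρg) = 92.8×1000 / (1000 × 9.81) = 9.46 m.
Total head at BH-14: h = z + ψ = 767.67 + 9.46 = 777.13 m.
Δh = h(BH-9) − h(BH-14) = 779.97 − 777.13 = 2.84 m.
Vertical separation Δz = 775.65 − 767.67 = 7.98 m.
|i_v| = |Δh| / Δz = 2.84 / 7.98 = 0.356.
Head is higher in the shallow piezometer, so vertical flow is downward (recharge condition).

|i_v| ≈ 0.356; vertical flow is downward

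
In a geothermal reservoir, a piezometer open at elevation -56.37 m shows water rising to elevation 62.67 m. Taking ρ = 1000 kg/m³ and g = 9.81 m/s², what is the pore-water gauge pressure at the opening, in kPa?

P ≈ 1170 kPa

Pressure head ψ = h − z = 62.67 − (-56.37) = 119.04 m.
P = ρgψ = 1000 × 9.81 × 119.04 = 1167782 Pa ≈ 1170 kPa.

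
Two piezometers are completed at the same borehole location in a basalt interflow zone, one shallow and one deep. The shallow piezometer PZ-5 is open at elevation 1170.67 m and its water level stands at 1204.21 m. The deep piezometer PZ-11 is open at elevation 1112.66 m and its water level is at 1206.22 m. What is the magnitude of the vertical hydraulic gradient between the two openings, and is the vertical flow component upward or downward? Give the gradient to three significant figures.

|i_v| ≈ 0.0346; vertical flow is upward

Total head at PZ-5: h = 1204.21 m (water level in the standpipe).
Total head at PZ-11: h = 1206.22 m.
Δh = h(PZ-5) − h(PZ-11) = 1204.21 − 1206.22 = -2.01 m.
Vertical separation Δz = 1170.67 − 1112.66 = 58.01 m.
|i_v| = |Δh| / Δz = 2.01 / 58.01 = 0.0346.
Head is higher in the deep piezometer, so vertical flow is upward (discharge condition).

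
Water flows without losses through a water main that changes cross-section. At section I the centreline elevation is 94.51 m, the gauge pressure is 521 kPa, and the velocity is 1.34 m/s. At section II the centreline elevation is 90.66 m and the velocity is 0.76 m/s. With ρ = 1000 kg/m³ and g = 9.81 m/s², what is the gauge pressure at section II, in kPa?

P₂ ≈ 559 kPa

Pressure head at I: ψ₁ = P₁/(ρg) = 521×1000 / (1000 × 9.81) = 53.11 m.
Velocity heads: v₁²/2g = 1.34²/19.62 = 0.092 m; v₂²/2g = 0.76²/19.62 = 0.029 m.
Total head H = z₁ + ψ₁ + v₁²/2g = 94.51 + 53.11 + 0.092 = 147.71 m.
ψ₂ = H − z₂ − v₂²/2g = 147.71 − 90.66 − 0.029 = 57.02 m.
P₂ = ρgψ₂ = 1000 × 9.81 × 57.02 ≈ 559 kPa.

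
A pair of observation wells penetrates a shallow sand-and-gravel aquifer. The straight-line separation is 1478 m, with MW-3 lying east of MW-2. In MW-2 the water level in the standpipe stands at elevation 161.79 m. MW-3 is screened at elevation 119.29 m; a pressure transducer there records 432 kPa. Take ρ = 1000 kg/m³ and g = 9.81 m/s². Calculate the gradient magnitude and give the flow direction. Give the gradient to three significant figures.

Total head at MW-2: h = 161.79 m (water level in the piezometer is the total head).
Pressure head at MW-3: ψ = P/(ρg) = 432×1000 / (1000 × 9.81) = 44.04 m.
Total head at MW-3: h = z + ψ = 119.29 + 44.04 = 163.33 m.
Head difference: h(MW-2) − h(MW-3) = 161.79 − 163.33 = -1.54 m.
Hydraulic gradient: i = |Δh| / L = 1.54 / 1478 = 0.00104.
Flow is from higher to lower head: from MW-3 toward MW-2, i.e. toward the west.

i ≈ 0.00104; groundwater flows toward the west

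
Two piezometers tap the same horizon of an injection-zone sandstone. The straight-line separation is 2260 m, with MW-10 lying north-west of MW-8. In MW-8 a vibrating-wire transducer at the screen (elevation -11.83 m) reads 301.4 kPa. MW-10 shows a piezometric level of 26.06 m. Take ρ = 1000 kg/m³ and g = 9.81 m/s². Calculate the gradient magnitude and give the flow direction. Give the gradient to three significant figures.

i ≈ 0.00317; groundwater flows toward the south-east

Pressure head at MW-8: ψ = P/(ρg) = 301.4×1000 / (1000 × 9.81) = 30.72 m.
Total head at MW-8: h = z + ψ = -11.83 + 30.72 = 18.89 m.
Total head at MW-10: h = 26.06 m (water level in the piezometer is the total head).
Head difference: h(MW-8) − h(MW-10) = 18.89 − 26.06 = -7.17 m.
Hydraulic gradient: i = |Δh| / L = 7.17 / 2260 = 0.00317.
Flow is from higher to lower head: from MW-10 toward MW-8, i.e. toward the south-east.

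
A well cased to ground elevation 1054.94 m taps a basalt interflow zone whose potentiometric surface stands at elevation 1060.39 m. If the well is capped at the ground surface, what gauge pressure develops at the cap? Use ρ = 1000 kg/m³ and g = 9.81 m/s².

Head above the cap: Δh = 1060.39 − 1054.94 = 5.45 m.
P = ρgΔh = 1000 × 9.81 × 5.45 = 53464 Pa ≈ 53.5 kPa.

P ≈ 53.5 kPa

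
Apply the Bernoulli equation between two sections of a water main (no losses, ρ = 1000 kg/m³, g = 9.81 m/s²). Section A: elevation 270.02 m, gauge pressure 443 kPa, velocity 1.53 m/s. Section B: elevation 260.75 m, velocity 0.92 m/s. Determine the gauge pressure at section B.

Pressure head at A: ψ₁ = P₁/(ρg) = 443×1000 / (1000 × 9.81) = 45.16 m.
Velocity heads: v₁²/2g = 1.53²/19.62 = 0.119 m; v₂²/2g = 0.92²/19.62 = 0.043 m.
Total head H = z₁ + ψ₁ + v₁²/2g = 270.02 + 45.16 + 0.119 = 315.30 m.
ψ₂ = H − z₂ − v₂²/2g = 315.30 − 260.75 − 0.043 = 54.51 m.
P₂ = ρgψ₂ = 1000 × 9.81 × 54.51 ≈ 535 kPa.

P₂ ≈ 535 kPa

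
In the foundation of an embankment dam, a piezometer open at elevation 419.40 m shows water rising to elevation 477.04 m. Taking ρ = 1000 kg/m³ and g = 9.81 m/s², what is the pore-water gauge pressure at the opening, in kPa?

P ≈ 565 kPa

Pressure head ψ = h − z = 477.04 − 419.40 = 57.64 m.
P = ρgψ = 1000 × 9.81 × 57.64 = 565448 Pa ≈ 565 kPa.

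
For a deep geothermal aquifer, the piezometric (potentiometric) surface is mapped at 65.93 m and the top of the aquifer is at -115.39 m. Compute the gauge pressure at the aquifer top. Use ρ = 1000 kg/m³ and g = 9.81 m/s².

Pressure head at the aquifer top: ψ = h − z = 65.93 − (-115.39) = 181.32 m.
P = ρgψ = 1000 × 9.81 × 181.32 = 1778749 Pa ≈ 1780 kPa.

P ≈ 1780 kPa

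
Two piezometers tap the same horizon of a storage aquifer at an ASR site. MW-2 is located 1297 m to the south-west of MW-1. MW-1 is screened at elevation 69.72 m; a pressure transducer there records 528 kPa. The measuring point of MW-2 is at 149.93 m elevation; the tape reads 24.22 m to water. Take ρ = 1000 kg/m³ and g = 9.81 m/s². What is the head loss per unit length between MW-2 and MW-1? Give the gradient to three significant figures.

i ≈ 0.00167 m/m

Pressure head at MW-1: ψ = P/(ρg) = 528×1000 / (1000 × 9.81) = 53.82 m.
Total head at MW-1: h = z + ψ = 69.72 + 53.82 = 123.54 m.
Total head at MW-2: h = 149.93 − 24.22 = 125.71 m.
Head difference: h(MW-1) − h(MW-2) = 123.54 − 125.71 = -2.17 m.
Hydraulic gradient: i = |Δh| / L = 2.17 / 1297 = 0.00167.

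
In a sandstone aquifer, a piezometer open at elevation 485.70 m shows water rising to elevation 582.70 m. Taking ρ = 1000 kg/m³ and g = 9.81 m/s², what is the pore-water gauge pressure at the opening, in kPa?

P ≈ 952 kPa

Pressure head ψ = h − z = 582.70 − 485.70 = 97.00 m.
P = ρgψ = 1000 × 9.81 × 97.00 = 951570 Pa ≈ 952 kPa.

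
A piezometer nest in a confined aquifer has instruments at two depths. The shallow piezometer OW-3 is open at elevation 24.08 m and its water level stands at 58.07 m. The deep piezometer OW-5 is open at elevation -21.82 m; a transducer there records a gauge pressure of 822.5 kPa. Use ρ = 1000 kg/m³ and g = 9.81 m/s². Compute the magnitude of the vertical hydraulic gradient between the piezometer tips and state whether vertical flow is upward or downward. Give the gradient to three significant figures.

Total head at OW-3: h = 58.07 m (water level in the standpipe).
Pressure head at OW-5: ψ = P/(ρg) = 822.5×1000 / (1000 × 9.81) = 83.84 m.
Total head at OW-5: h = z + ψ = -21.82 + 83.84 = 62.02 m.
Δh = h(OW-3) − h(OW-5) = 58.07 − 62.02 = -3.95 m.
Vertical separation Δz = 24.08 − (-21.82) = 45.90 m.
|i_v| = |Δh| / Δz = 3.95 / 45.90 = 0.0861.
Head is higher in the deep piezometer, so vertical flow is upward (discharge condition).

|i_v| ≈ 0.0861; vertical flow is upward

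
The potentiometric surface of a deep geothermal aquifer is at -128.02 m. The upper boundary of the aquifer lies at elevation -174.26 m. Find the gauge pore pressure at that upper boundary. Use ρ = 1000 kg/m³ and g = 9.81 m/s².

P ≈ 454 kPa

Pressure head at the aquifer top: ψ = h − z = -128.02 − (-174.26) = 46.24 m.
P = ρgψ = 1000 × 9.81 × 46.24 = 453614 Pa ≈ 454 kPa.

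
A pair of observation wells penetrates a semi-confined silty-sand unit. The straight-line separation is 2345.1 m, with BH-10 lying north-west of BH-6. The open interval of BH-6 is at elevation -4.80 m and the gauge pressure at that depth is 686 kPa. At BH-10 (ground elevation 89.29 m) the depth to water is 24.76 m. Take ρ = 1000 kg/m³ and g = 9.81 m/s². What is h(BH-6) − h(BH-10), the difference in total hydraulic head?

Δh ≈ 0.60 m

Pressure head at BH-6: ψ = P/(ρg) = 686×1000 / (1000 × 9.81) = 69.93 m.
Total head at BH-6: h = z + ψ = -4.80 + 69.93 = 65.13 m.
Total head at BH-10: h = 89.29 − 24.76 = 64.53 m.
Head difference: h(BH-6) − h(BH-10) = 65.13 − 64.53 = 0.60 m.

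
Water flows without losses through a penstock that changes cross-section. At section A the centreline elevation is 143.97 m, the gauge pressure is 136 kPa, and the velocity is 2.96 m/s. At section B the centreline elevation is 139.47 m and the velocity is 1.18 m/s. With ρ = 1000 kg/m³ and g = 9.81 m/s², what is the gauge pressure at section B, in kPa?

P₂ ≈ 184 kPa

Pressure head at A: ψ₁ = P₁/(ρg) = 136×1000 / (1000 × 9.81) = 13.86 m.
Velocity heads: v₁²/2g = 2.96²/19.62 = 0.447 m; v₂²/2g = 1.18²/19.62 = 0.071 m.
Total head H = z₁ + ψ₁ + v₁²/2g = 143.97 + 13.86 + 0.447 = 158.28 m.
ψ₂ = H − z₂ − v₂²/2g = 158.28 − 139.47 − 0.071 = 18.74 m.
P₂ = ρgψ₂ = 1000 × 9.81 × 18.74 ≈ 184 kPa.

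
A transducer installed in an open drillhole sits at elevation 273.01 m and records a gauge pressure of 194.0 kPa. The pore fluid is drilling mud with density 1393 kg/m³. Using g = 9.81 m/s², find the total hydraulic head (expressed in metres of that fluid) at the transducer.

ψ = P/(ρg) = 194.0×1000 / (1393 × 9.81) = 14.20 m.
h = z + ψ = 273.01 + 14.20 = 287.21 m.

h ≈ 287.21 m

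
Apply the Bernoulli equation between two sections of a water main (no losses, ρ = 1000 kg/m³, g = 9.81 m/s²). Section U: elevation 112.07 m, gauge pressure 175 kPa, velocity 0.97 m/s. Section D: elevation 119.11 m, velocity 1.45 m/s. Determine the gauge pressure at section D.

Pressure head at U: ψ₁ = P₁/(ρg) = 175×1000 / (1000 × 9.81) = 17.84 m.
Velocity heads: v₁²/2g = 0.97²/19.62 = 0.048 m; v₂²/2g = 1.45²/19.62 = 0.107 m.
Total head H = z₁ + ψ₁ + v₁²/2g = 112.07 + 17.84 + 0.048 = 129.96 m.
ψ₂ = H − z₂ − v₂²/2g = 129.96 − 119.11 − 0.107 = 10.74 m.
P₂ = ρgψ₂ = 1000 × 9.81 × 10.74 ≈ 105 kPa.

P₂ ≈ 105 kPa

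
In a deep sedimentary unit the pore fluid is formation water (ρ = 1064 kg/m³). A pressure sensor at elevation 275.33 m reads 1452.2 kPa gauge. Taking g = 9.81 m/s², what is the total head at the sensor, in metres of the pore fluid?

ψ = P/(ρg) = 1452.2×1000 / (1064 × 9.81) = 139.13 m.
h = z + ψ = 275.33 + 139.13 = 414.46 m.

h ≈ 414.46 m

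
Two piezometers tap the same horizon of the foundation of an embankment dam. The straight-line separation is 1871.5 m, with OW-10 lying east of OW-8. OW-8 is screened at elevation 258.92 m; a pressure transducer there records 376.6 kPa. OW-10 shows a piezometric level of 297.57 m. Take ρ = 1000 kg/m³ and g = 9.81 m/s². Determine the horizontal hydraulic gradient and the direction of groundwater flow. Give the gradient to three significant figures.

i ≈ 0.000139; groundwater flows toward the west

Pressure head at OW-8: ψ = P/(ρg) = 376.6×1000 / (1000 × 9.81) = 38.39 m.
Total head at OW-8: h = z + ψ = 258.92 + 38.39 = 297.31 m.
Total head at OW-10: h = 297.57 m (water level in the piezometer is the total head).
Head difference: h(OW-8) − h(OW-10) = 297.31 − 297.57 = -0.26 m.
Hydraulic gradient: i = |Δh| / L = 0.26 / 1871.5 = 0.000139.
Flow is from higher to lower head: from OW-10 toward OW-8, i.e. toward the west.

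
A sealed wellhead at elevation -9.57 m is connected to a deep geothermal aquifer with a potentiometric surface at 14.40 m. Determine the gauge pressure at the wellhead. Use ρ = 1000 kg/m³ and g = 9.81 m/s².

Head above the cap: Δh = 14.40 − (-9.57) = 23.97 m.
P = ρgΔh = 1000 × 9.81 × 23.97 = 235146 Pa ≈ 235 kPa.

P ≈ 235 kPa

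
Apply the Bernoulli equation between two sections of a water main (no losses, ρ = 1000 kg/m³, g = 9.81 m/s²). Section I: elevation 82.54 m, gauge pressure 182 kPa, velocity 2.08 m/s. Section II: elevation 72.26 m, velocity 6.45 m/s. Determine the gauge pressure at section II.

Pressure head at I: ψ₁ = P₁/(ρg) = 182×1000 / (1000 × 9.81) = 18.55 m.
Velocity heads: v₁²/2g = 2.08²/19.62 = 0.221 m; v₂²/2g = 6.45²/19.62 = 2.120 m.
Total head H = z₁ + ψ₁ + v₁²/2g = 82.54 + 18.55 + 0.221 = 101.31 m.
ψ₂ = H − z₂ − v₂²/2g = 101.31 − 72.26 − 2.120 = 26.93 m.
P₂ = ρgψ₂ = 1000 × 9.81 × 26.93 ≈ 264 kPa.

P₂ ≈ 264 kPa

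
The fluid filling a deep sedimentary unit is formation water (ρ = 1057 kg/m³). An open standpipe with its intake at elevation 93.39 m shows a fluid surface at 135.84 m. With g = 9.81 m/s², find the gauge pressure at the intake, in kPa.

Pressure head ψ = h − z = 135.84 − 93.39 = 42.45 m.
P = ρgψ = 1057 × 9.81 × 42.45 = 440171 Pa ≈ 440 kPa.

P ≈ 440 kPa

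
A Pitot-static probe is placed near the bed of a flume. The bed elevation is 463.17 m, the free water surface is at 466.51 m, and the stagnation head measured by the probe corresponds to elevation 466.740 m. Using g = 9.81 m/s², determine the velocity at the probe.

v ≈ 2.12 m/s

Near the bed, under hydrostatic conditions, the piezometric head (z + ψ) equals the free-surface elevation, 466.51 m.
Velocity head = total − piezometric = 466.740 − 466.51 = 0.230 m.
v = √(2g·h_v) = √(2 × 9.81 × 0.230) = 2.12 m/s.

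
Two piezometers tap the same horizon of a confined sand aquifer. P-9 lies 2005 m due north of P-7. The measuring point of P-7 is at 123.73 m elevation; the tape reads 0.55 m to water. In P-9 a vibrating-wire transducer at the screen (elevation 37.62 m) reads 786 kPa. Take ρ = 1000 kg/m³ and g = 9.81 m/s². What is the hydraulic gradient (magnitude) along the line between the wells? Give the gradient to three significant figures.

Total head at P-7: h = 123.73 − 0.55 = 123.18 m.
Pressure head at P-9: ψ = P/(ρg) = 786×1000 / (1000 × 9.81) = 80.12 m.
Total head at P-9: h = z + ψ = 37.62 + 80.12 = 117.74 m.
Head difference: h(P-7) − h(P-9) = 123.18 − 117.74 = 5.44 m.
Hydraulic gradient: i = |Δh| / L = 5.44 / 2005 = 0.00271.

i ≈ 0.00271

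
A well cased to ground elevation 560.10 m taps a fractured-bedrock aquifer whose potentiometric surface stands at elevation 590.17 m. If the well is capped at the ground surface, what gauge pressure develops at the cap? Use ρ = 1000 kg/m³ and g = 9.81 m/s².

P ≈ 295 kPa

Head above the cap: Δh = 590.17 − 560.10 = 30.07 m.
P = ρgΔh = 1000 × 9.81 × 30.07 = 294987 Pa ≈ 295 kPa.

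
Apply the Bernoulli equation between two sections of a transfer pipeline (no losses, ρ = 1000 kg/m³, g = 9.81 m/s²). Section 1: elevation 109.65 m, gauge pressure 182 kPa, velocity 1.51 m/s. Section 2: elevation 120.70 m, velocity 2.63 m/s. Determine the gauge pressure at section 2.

P₂ ≈ 71.3 kPa

Pressure head at 1: ψ₁ = P₁/(ρg) = 182×1000 / (1000 × 9.81) = 18.55 m.
Velocity heads: v₁²/2g = 1.51²/19.62 = 0.116 m; v₂²/2g = 2.63²/19.62 = 0.353 m.
Total head H = z₁ + ψ₁ + v₁²/2g = 109.65 + 18.55 + 0.116 = 128.32 m.
ψ₂ = H − z₂ − v₂²/2g = 128.32 − 120.70 − 0.353 = 7.27 m.
P₂ = ρgψ₂ = 1000 × 9.81 × 7.27 ≈ 71.3 kPa.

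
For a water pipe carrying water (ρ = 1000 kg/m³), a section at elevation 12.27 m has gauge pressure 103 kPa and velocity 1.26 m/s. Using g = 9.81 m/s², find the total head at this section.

Pressure head ψ = P/(ρg) = 103×1000 / (1000 × 9.81) = 10.50 m.
Velocity head = v²/(2g) = 1.26² / (2 × 9.81) = 0.081 m.
h = z + ψ + v²/(2g) = 12.27 + 10.50 + 0.081 = 22.85 m.

h ≈ 22.85 m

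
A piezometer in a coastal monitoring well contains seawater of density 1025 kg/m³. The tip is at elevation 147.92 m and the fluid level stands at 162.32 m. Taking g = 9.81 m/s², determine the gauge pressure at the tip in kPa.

Pressure head ψ = h − z = 162.32 − 147.92 = 14.40 m.
P = ρgψ = 1025 × 9.81 × 14.40 = 144796 Pa ≈ 145 kPa.

P ≈ 145 kPa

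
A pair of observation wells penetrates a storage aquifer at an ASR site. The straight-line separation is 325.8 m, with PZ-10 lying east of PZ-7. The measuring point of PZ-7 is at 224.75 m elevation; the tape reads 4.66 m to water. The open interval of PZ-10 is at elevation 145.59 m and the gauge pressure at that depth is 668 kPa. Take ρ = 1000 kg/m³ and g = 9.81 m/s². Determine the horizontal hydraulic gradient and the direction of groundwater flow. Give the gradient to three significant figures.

i ≈ 0.0197; groundwater flows toward the east

Total head at PZ-7: h = 224.75 − 4.66 = 220.09 m.
Pressure head at PZ-10: ψ = P/(ρg) = 668×1000 / (1000 × 9.81) = 68.09 m.
Total head at PZ-10: h = z + ψ = 145.59 + 68.09 = 213.68 m.
Head difference: h(PZ-7) − h(PZ-10) = 220.09 − 213.68 = 6.41 m.
Hydraulic gradient: i = |Δh| / L = 6.41 / 325.8 = 0.0197.
Flow is from higher to lower head: from PZ-7 toward PZ-10, i.e. toward the east.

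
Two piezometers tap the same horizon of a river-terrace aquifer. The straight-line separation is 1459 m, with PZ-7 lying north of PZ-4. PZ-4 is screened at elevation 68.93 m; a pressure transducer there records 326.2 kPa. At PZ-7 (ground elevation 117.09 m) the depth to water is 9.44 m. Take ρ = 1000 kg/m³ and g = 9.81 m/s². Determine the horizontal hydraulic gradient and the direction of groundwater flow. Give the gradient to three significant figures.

i ≈ 0.00375; groundwater flows toward the south

Pressure head at PZ-4: ψ = P/(ρg) = 326.2×1000 / (1000 × 9.81) = 33.25 m.
Total head at PZ-4: h = z + ψ = 68.93 + 33.25 = 102.18 m.
Total head at PZ-7: h = 117.09 − 9.44 = 107.65 m.
Head difference: h(PZ-4) − h(PZ-7) = 102.18 − 107.65 = -5.47 m.
Hydraulic gradient: i = |Δh| / L = 5.47 / 1459 = 0.00375.
Flow is from higher to lower head: from PZ-7 toward PZ-4, i.e. toward the south.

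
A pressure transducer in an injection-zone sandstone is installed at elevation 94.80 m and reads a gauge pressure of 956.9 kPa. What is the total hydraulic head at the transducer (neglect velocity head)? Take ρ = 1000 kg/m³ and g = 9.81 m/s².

h ≈ 192.34 m

ψ = P/(ρg) = 956.9×1000 / (1000 × 9.81) = 97.54 m.
h = z + ψ = 94.80 + 97.54 = 192.34 m.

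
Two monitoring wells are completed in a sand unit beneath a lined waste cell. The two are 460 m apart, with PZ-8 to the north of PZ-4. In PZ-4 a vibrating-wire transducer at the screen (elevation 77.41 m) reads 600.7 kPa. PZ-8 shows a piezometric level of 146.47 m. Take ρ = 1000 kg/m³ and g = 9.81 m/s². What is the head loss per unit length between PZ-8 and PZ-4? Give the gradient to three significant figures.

i ≈ 0.0170 m/m

Pressure head at PZ-4: ψ = P/(ρg) = 600.7×1000 / (1000 × 9.81) = 61.23 m.
Total head at PZ-4: h = z + ψ = 77.41 + 61.23 = 138.64 m.
Total head at PZ-8: h = 146.47 m (water level in the piezometer is the total head).
Head difference: h(PZ-4) − h(PZ-8) = 138.64 − 146.47 = -7.83 m.
Hydraulic gradient: i = |Δh| / L = 7.83 / 460 = 0.0170.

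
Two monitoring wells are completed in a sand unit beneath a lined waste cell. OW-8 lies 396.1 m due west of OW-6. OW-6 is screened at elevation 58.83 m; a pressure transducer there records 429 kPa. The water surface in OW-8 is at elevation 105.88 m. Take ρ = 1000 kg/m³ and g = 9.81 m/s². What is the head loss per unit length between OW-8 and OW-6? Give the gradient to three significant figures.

i ≈ 0.00838 m/m

Pressure head at OW-6: ψ = P/(ρg) = 429×1000 / (1000 × 9.81) = 43.73 m.
Total head at OW-6: h = z + ψ = 58.83 + 43.73 = 102.56 m.
Total head at OW-8: h = 105.88 m (water level in the piezometer is the total head).
Head difference: h(OW-6) − h(OW-8) = 102.56 − 105.88 = -3.32 m.
Hydraulic gradient: i = |Δh| / L = 3.32 / 396.1 = 0.00838.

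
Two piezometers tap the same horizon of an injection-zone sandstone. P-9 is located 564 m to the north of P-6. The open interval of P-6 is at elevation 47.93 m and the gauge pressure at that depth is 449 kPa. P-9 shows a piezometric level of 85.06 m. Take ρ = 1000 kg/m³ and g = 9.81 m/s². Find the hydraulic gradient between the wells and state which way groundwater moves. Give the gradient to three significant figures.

Pressure head at P-6: ψ = P/(ρg) = 449×1000 / (1000 × 9.81) = 45.77 m.
Total head at P-6: h = z + ψ = 47.93 + 45.77 = 93.70 m.
Total head at P-9: h = 85.06 m (water level in the piezometer is the total head).
Head difference: h(P-6) − h(P-9) = 93.70 − 85.06 = 8.64 m.
Hydraulic gradient: i = |Δh| / L = 8.64 / 564 = 0.0153.
Flow is from higher to lower head: from P-6 toward P-9, i.e. toward the north.

i ≈ 0.0153; groundwater flows toward the north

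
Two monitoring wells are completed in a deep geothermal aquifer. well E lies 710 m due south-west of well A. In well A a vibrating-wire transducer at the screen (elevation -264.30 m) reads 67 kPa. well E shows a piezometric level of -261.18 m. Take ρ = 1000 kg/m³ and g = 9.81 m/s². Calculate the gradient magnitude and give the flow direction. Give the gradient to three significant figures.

i ≈ 0.00523; groundwater flows toward the south-west

Pressure head at well A: ψ = P/(ρg) = 67×1000 / (1000 × 9.81) = 6.83 m.
Total head at well A: h = z + ψ = -264.30 + 6.83 = -257.47 m.
Total head at well E: h = -261.18 m (water level in the piezometer is the total head).
Head difference: h(well A) − h(well E) = -257.47 − (-261.18) = 3.71 m.
Hydraulic gradient: i = |Δh| / L = 3.71 / 710 = 0.00523.
Flow is from higher to lower head: from well A toward well E, i.e. toward the south-west.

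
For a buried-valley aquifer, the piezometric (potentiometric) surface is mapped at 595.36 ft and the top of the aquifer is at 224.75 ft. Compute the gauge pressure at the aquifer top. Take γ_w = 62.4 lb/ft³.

Pressure head at the aquifer top: ψ = h − z = 595.36 − 224.75 = 370.61 ft.
P = γψ/144 = 62.4 × 370.61 / 144 = 161 psi.

P ≈ 161 psi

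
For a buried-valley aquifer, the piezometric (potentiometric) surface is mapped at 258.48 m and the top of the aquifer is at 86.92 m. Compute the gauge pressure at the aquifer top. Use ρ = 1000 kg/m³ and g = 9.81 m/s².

Pressure head at the aquifer top: ψ = h − z = 258.48 − 86.92 = 171.56 m.
P = ρgψ = 1000 × 9.81 × 171.56 = 1683004 Pa ≈ 1680 kPa.

P ≈ 1680 kPa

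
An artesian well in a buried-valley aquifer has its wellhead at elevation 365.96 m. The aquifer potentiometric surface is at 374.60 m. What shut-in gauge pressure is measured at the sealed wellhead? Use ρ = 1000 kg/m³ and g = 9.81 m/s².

P ≈ 84.8 kPa

Head above the cap: Δh = 374.60 − 365.96 = 8.64 m.
P = ρgΔh = 1000 × 9.81 × 8.64 = 84758 Pa ≈ 84.8 kPa.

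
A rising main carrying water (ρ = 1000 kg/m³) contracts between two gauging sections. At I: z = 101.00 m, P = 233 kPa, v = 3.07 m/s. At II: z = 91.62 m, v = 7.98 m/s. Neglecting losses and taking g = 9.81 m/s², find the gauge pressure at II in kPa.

Pressure head at I: ψ₁ = P₁/(ρg) = 233×1000 / (1000 × 9.81) = 23.75 m.
Velocity heads: v₁²/2g = 3.07²/19.62 = 0.480 m; v₂²/2g = 7.98²/19.62 = 3.246 m.
Total head H = z₁ + ψ₁ + v₁²/2g = 101.00 + 23.75 + 0.480 = 125.23 m.
ψ₂ = H − z₂ − v₂²/2g = 125.23 − 91.62 − 3.246 = 30.36 m.
P₂ = ρgψ₂ = 1000 × 9.81 × 30.36 ≈ 298 kPa.

P₂ ≈ 298 kPa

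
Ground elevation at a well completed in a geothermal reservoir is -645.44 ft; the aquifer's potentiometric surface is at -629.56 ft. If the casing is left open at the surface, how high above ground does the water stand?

Water rises to the potentiometric surface, so the rise above ground = -629.56 − (-645.44) = 15.88 ft.

≈ 15.88 ft above ground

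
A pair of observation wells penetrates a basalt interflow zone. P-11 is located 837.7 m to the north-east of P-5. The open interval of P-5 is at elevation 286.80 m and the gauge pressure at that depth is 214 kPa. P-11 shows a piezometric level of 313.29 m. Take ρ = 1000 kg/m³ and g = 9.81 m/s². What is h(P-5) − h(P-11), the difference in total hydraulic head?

Δh ≈ -4.68 m

Pressure head at P-5: ψ = P/(ρg) = 214×1000 / (1000 × 9.81) = 21.81 m.
Total head at P-5: h = z + ψ = 286.80 + 21.81 = 308.61 m.
Total head at P-11: h = 313.29 m (water level in the piezometer is the total head).
Head difference: h(P-5) − h(P-11) = 308.61 − 313.29 = -4.68 m.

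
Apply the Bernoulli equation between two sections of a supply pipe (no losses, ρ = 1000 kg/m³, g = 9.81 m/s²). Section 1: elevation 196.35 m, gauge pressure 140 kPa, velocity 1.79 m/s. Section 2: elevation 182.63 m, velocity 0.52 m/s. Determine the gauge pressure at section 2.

Pressure head at 1: ψ₁ = P₁/(ρg) = 140×1000 / (1000 × 9.81) = 14.27 m.
Velocity heads: v₁²/2g = 1.79²/19.62 = 0.163 m; v₂²/2g = 0.52²/19.62 = 0.014 m.
Total head H = z₁ + ψ₁ + v₁²/2g = 196.35 + 14.27 + 0.163 = 210.78 m.
ψ₂ = H − z₂ − v₂²/2g = 210.78 − 182.63 − 0.014 = 28.14 m.
P₂ = ρgψ₂ = 1000 × 9.81 × 28.14 ≈ 276 kPa.

P₂ ≈ 276 kPa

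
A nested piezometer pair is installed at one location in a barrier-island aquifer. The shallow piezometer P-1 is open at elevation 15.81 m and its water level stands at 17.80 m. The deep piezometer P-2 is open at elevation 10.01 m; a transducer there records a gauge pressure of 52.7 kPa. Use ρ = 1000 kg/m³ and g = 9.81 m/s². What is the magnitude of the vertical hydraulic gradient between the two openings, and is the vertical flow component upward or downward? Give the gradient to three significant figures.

Total head at P-1: h = 17.80 m (water level in the standpipe).
Pressure head at P-2: ψ = P/(ρg) = 52.7×1000 / (1000 × 9.81) = 5.37 m.
Total head at P-2: h = z + ψ = 10.01 + 5.37 = 15.38 m.
Δh = h(P-1) − h(P-2) = 17.80 − 15.38 = 2.42 m.
Vertical separation Δz = 15.81 − 10.01 = 5.80 m.
|i_v| = |Δh| / Δz = 2.42 / 5.80 = 0.417.
Head is higher in the shallow piezometer, so vertical flow is downward (recharge condition).

|i_v| ≈ 0.417; vertical flow is downward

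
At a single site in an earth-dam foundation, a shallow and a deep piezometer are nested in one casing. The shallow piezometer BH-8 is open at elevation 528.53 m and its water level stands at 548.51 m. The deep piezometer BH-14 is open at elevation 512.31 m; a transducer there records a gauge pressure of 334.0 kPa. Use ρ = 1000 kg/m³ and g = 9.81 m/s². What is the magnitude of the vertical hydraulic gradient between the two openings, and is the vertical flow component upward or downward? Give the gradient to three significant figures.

Total head at BH-8: h = 548.51 m (water level in the standpipe).
Pressure head at BH-14: ψ = P/(ρg) = 334.0×1000 / (1000 × 9.81) = 34.05 m.
Total head at BH-14: h = z + ψ = 512.31 + 34.05 = 546.36 m.
Δh = h(BH-8) − h(BH-14) = 548.51 − 546.36 = 2.15 m.
Vertical separation Δz = 528.53 − 512.31 = 16.22 m.
|i_v| = |Δh| / Δz = 2.15 / 16.22 = 0.133.
Head is higher in the shallow piezometer, so vertical flow is downward (recharge condition).

|i_v| ≈ 0.133; vertical flow is downward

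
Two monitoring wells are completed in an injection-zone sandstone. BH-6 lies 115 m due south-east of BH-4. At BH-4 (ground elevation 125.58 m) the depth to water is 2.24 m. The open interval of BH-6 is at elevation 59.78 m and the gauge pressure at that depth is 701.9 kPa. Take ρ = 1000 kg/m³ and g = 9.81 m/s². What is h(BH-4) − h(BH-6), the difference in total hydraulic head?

Δh ≈ -7.99 m

Total head at BH-4: h = 125.58 − 2.24 = 123.34 m.
Pressure head at BH-6: ψ = P/(ρg) = 701.9×1000 / (1000 × 9.81) = 71.55 m.
Total head at BH-6: h = z + ψ = 59.78 + 71.55 = 131.33 m.
Head difference: h(BH-4) − h(BH-6) = 123.34 − 131.33 = -7.99 m.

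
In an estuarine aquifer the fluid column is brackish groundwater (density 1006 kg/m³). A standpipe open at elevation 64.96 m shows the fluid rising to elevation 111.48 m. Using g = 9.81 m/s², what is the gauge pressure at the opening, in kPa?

P ≈ 459 kPa

Pressure head ψ = h − z = 111.48 − 64.96 = 46.52 m.
P = ρgψ = 1006 × 9.81 × 46.52 = 459099 Pa ≈ 459 kPa.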